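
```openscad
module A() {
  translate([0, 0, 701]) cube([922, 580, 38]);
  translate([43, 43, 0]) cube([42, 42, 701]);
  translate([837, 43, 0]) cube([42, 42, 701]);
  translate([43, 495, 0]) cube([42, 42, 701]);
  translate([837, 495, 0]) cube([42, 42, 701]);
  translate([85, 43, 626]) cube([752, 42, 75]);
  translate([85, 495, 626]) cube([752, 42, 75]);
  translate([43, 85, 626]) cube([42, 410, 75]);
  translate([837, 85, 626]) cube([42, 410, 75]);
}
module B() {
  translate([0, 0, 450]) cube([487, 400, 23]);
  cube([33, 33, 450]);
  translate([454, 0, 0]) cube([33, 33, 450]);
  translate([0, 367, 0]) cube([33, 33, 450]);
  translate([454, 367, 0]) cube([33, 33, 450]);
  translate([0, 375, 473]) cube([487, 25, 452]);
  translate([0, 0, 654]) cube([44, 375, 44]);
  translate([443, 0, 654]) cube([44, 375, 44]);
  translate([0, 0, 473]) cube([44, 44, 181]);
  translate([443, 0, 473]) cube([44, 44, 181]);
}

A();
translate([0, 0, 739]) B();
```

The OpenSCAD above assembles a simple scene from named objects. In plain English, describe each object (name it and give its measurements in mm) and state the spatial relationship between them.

A is a table with a 922×580 mm rectangular top, 38 mm thick, top surface at z = 739 mm, supported by four 42×42 mm square legs, each inset 43 mm from the nearest pair of top edges, running from the floor. Four apron rails, 42 mm thick and 75 mm tall, run between adjacent legs with their top edges flush with the underside of the top and their outer faces flush with the legs' outer faces.

B is a chair: 487×400 mm seat, 23 mm thick, top at z = 473 mm, on four 33 mm square corner legs flush with the seat edges. A 25 mm thick backrest slab spans the full seat width, extending 452 mm above the seat top, its back face flush with the seat's +y edge. Two armrests of 44×44 mm section run along each side from the seat's front edge to the front of the backrest, top faces 225 mm above the seat top and outer faces flush with the seat's x-edges; a 44×44 mm post under the front of each armrest stands on the seat at the front corner.

The chair is on top of the table.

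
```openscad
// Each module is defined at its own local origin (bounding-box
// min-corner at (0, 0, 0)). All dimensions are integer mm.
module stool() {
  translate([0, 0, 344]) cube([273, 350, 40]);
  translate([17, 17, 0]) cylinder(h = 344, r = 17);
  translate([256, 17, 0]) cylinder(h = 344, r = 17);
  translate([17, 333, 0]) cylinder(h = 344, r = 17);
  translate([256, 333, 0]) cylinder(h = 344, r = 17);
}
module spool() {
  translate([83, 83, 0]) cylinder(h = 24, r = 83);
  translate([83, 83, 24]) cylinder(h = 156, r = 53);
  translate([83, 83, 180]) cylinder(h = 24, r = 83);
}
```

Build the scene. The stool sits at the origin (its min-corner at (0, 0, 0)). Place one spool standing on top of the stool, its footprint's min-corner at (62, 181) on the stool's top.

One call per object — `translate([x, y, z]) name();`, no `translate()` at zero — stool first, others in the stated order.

stool();
translate([62, 181, 384]) spool();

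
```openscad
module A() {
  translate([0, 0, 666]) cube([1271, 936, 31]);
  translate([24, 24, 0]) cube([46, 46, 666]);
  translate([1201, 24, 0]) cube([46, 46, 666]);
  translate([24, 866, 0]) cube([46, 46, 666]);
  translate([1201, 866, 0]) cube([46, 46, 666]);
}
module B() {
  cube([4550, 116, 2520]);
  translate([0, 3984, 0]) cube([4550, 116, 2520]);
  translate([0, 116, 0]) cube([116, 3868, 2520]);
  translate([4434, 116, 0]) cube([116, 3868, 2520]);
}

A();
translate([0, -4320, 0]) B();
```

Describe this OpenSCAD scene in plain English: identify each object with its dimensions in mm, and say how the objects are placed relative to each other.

A is a table with a 1271×936 mm rectangular top, 31 mm thick, top surface at z = 697 mm, supported by four 46×46 mm square legs, each inset 24 mm from the nearest pair of top edges, running from the floor.

B is the wall frame of a small rectangular building: four walls, each 2520 mm tall and 116 mm thick, enclosing a footprint 4550 mm (x) by 4100 mm (y) outside-to-outside, with no floor or roof. The front and back walls (the −y and +y sides) span the full width; the two side walls fit between them.

The house frame is on the floor beside the table on its −y side.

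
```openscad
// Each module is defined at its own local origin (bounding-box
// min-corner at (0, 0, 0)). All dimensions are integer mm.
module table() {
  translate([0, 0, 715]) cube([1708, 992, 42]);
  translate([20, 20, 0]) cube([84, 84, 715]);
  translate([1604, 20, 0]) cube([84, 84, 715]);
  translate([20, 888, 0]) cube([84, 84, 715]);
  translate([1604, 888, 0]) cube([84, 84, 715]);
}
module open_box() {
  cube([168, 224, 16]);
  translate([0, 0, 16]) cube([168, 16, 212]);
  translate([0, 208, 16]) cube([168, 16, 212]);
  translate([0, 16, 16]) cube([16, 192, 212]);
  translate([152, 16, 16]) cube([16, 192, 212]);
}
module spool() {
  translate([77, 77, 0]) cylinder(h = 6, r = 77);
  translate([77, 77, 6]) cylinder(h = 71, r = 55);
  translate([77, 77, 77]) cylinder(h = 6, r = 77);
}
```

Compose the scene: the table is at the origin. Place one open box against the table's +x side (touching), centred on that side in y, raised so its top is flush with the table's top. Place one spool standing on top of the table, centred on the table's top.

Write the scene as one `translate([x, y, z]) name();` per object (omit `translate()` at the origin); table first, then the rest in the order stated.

table();
translate([1708, 384, 529]) open_box();
translate([777, 419, 757]) spool();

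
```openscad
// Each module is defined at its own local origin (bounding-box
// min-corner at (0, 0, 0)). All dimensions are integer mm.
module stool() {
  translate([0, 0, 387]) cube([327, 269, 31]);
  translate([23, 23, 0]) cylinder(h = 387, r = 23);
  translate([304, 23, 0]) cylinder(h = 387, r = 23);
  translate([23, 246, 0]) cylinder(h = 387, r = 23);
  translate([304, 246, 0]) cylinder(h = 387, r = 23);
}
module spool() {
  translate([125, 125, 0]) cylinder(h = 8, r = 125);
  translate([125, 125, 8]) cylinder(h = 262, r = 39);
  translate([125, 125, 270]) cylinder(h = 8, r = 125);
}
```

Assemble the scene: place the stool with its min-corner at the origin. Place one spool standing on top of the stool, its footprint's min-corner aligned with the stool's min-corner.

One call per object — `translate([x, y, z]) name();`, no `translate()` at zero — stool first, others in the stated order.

stool();
translate([0, 0, 418]) spool();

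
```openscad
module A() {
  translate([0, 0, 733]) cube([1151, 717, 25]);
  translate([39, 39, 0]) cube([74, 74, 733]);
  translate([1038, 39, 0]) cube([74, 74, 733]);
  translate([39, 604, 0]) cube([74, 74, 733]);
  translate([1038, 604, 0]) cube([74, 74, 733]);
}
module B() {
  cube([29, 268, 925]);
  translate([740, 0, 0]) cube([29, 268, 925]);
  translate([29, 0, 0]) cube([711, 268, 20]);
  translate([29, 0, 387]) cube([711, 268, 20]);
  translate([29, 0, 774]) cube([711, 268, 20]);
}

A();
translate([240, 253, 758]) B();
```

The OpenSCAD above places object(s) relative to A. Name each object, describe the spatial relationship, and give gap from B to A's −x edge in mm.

A is a table. B is a bookshelf. The bookshelf is on top of the table. The gap from the bookshelf to the table's −x edge is 240 mm.

The bookshelf's min-x is at 240; the table's min-x is 0; gap = 240 mm.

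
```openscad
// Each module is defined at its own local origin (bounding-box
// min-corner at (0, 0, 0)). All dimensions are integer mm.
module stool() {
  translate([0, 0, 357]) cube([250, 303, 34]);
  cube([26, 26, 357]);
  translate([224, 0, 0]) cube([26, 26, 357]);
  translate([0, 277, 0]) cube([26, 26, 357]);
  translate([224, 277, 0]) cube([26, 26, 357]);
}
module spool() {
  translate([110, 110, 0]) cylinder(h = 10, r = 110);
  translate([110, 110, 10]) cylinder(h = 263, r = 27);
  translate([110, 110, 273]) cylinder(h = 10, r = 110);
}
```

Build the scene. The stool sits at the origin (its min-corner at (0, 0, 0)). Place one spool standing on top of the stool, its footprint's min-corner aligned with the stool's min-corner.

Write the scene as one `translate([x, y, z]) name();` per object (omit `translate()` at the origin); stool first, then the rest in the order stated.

stool();
translate([0, 0, 391]) spool();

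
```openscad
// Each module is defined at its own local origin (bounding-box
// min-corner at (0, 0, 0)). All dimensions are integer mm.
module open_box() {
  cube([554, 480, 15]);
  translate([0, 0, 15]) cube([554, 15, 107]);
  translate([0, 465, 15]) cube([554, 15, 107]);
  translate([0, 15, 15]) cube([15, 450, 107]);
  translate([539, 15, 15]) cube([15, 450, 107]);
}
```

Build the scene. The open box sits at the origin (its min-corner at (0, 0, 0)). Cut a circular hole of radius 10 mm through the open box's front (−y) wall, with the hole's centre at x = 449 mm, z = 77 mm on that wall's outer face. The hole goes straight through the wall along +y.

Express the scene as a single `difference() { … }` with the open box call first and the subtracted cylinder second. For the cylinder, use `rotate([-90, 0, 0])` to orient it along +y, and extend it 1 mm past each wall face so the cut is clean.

difference() {
  open_box();
  translate([449, -1, 77]) rotate([-90, 0, 0]) cylinder(h = 17, r = 10);
}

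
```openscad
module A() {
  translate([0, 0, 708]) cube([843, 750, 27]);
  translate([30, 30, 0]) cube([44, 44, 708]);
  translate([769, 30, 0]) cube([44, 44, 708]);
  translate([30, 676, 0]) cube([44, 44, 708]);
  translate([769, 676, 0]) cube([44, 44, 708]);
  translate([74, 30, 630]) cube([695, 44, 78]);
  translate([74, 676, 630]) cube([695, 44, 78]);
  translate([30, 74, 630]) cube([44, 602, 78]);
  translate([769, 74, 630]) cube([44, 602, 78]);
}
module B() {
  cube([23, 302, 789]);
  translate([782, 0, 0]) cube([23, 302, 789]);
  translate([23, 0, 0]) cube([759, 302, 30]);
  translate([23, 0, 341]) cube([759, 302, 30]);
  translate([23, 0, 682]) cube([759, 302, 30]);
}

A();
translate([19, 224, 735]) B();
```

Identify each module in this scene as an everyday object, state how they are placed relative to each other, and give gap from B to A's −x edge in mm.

The bookshelf's min-x is at 19; the table's min-x is 0; gap = 19 mm.

A is a table. B is a bookshelf. The bookshelf is on top of the table, centred. The gap from the bookshelf to the table's −x edge is 19 mm.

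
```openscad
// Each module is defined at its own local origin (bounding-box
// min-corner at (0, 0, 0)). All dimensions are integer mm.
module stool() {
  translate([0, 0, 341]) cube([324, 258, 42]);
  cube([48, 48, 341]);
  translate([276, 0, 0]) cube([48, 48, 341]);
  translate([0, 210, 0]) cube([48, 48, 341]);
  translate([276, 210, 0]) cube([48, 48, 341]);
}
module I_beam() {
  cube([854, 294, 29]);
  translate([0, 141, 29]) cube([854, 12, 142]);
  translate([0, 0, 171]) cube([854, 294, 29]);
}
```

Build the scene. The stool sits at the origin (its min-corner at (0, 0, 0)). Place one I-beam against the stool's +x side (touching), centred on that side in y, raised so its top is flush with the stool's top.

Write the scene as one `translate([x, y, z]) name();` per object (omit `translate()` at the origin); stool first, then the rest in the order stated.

stool();
translate([324, -18, 183]) I_beam();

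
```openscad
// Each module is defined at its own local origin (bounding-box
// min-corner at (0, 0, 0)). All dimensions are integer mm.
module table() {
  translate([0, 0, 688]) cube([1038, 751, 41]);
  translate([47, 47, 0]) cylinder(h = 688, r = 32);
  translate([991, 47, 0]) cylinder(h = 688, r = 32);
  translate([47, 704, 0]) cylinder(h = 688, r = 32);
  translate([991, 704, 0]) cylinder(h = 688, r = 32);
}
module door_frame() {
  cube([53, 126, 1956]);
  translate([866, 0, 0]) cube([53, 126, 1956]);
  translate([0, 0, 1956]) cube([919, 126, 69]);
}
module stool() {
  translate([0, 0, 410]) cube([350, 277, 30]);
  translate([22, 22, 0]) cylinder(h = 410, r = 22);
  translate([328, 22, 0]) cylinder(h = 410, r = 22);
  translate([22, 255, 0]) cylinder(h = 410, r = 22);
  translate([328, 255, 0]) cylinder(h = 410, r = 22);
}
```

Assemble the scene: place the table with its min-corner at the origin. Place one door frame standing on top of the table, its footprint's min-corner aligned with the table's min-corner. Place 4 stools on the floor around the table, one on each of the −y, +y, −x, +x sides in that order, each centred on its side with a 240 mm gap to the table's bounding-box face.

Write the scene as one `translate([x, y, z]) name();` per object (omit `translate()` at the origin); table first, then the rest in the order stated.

table();
translate([0, 0, 729]) door_frame();
translate([344, -517, 0]) stool();
translate([344, 991, 0]) stool();
translate([-590, 237, 0]) stool();
translate([1278, 237, 0]) stool();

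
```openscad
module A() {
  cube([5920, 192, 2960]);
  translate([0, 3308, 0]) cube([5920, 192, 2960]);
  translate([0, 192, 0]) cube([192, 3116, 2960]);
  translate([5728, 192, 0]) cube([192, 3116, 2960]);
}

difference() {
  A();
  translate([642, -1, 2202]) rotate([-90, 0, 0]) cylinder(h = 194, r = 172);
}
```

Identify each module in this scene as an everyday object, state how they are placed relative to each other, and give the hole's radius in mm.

A is a house frame. The house frame has a circular hole through its front wall. The hole's radius is 172 mm.

The subtracted cylinder has r = 172 mm.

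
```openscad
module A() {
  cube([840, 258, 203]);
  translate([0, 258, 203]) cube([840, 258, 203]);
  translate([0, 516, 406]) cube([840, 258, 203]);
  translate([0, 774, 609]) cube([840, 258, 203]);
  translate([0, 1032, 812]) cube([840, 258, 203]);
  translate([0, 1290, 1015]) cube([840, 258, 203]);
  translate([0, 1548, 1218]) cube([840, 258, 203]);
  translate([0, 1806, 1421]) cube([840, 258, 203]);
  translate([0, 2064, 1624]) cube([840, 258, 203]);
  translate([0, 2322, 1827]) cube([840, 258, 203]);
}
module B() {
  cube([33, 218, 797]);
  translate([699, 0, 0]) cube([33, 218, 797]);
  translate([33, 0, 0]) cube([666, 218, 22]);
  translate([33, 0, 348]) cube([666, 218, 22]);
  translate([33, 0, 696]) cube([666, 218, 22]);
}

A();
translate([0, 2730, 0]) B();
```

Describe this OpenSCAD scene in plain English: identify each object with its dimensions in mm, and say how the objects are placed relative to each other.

A is a run of 10 identical solid stair steps. Each tread is 840×258 mm and each step block is 203 mm high. Step 1 rests on the floor; step k is offset from step 1 by (k−1)×258 mm in y and (k−1)×203 mm in z.

B is an open bookshelf. Two side panels, each 33 mm thick, 218 mm deep and 797 mm tall, stand 732 mm apart (outside-to-outside). Between them sit 3 shelves, each 22 mm thick and 218 mm deep, spanning the full gap between the sides. The bottom shelf rests on the floor (its underside at z = 0) and the clear gap between one shelf's top and the next shelf's underside is 326 mm.

The bookshelf is on the floor beside the staircase on its +y side.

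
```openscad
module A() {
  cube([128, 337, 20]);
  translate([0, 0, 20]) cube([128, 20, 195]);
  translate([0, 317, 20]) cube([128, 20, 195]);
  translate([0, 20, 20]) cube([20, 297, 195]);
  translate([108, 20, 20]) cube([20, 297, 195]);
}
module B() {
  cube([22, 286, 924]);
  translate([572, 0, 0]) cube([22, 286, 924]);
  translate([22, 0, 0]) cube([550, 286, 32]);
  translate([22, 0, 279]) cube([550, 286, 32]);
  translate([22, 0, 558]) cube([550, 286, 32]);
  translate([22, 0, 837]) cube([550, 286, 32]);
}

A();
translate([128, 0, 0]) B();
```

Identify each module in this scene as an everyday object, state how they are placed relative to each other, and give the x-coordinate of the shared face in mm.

The open box's +x face and the bookshelf's −x face are both at x = 128 mm.

A is an open box. B is a bookshelf. The bookshelf is against the open box's +x side, with their −y faces flush. The x-coordinate of the shared face is 128 mm.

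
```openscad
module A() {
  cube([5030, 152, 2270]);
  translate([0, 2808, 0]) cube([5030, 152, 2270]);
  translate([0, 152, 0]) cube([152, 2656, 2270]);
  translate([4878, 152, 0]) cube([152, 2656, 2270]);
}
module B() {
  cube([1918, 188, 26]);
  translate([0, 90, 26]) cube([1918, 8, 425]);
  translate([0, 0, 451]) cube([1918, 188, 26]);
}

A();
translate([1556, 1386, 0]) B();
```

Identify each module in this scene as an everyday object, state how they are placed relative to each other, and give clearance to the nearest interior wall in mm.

A is a house frame. B is an I-beam. The I-beam sits inside the house frame, centred. The clearance to the nearest interior wall is 1234 mm.

Clearances: x = 1404, y = 1234; minimum 1234 mm.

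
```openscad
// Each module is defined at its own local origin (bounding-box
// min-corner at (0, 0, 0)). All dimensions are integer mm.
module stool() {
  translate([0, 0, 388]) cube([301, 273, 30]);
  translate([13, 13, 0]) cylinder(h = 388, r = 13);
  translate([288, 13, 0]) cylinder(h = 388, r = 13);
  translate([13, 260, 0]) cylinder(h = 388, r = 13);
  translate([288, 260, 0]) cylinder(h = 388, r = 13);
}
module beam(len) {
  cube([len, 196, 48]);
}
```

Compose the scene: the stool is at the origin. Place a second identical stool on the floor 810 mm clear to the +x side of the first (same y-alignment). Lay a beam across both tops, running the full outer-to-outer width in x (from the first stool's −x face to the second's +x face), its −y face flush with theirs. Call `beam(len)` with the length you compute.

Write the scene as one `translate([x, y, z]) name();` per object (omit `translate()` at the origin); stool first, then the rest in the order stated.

stool();
translate([1111, 0, 0]) stool();
translate([0, 0, 418]) beam(1412);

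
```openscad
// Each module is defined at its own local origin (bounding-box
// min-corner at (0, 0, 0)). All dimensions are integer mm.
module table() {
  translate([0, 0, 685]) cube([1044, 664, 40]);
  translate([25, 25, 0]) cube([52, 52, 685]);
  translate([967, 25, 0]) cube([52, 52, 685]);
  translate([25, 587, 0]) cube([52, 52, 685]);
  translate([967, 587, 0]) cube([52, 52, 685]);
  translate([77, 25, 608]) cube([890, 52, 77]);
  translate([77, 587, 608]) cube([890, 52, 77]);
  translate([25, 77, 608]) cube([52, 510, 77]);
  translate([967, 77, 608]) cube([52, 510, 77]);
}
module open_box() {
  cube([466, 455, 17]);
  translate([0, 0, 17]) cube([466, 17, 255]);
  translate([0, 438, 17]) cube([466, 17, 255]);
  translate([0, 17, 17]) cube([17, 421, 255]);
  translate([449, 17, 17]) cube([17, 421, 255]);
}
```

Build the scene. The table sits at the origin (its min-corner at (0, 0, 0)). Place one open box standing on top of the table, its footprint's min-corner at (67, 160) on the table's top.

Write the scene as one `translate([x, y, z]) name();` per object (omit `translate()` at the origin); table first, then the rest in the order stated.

table();
translate([67, 160, 725]) open_box();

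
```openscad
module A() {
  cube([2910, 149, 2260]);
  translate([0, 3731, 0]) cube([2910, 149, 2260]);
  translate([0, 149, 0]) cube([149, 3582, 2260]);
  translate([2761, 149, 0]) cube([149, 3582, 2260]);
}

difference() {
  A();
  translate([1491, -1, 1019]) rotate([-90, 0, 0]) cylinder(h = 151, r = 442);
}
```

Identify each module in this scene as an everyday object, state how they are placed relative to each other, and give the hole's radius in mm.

The subtracted cylinder has r = 442 mm.

A is a house frame. The house frame has a circular hole through its front wall. The hole's radius is 442 mm.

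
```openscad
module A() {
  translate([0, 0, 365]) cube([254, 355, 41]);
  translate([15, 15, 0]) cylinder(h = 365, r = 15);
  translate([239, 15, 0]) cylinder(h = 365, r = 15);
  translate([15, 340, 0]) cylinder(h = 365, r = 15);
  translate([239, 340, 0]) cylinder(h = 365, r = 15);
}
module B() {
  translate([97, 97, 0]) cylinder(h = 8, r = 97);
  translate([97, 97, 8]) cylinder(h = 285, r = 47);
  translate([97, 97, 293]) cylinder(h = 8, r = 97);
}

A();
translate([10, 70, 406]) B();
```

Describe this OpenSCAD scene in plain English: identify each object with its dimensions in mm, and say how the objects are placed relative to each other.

A is a four-legged stool. The seat is 254×355 mm, 41 mm thick, top at z = 406 mm. It stands on four round legs, each 30 mm in diameter, from z = 0 to the seat underside, each leg's axis is inset half a diameter from the nearest pair of seat edges (so the leg's bounding box is flush with the corner).

B is a spool: two coaxial disc flanges of radius 97 mm and thickness 8 mm, joined by a core cylinder of radius 47 mm and height 285 mm. The lower flange rests on z = 0 and the three cylinders share a vertical axis.

The spool is on top of the stool.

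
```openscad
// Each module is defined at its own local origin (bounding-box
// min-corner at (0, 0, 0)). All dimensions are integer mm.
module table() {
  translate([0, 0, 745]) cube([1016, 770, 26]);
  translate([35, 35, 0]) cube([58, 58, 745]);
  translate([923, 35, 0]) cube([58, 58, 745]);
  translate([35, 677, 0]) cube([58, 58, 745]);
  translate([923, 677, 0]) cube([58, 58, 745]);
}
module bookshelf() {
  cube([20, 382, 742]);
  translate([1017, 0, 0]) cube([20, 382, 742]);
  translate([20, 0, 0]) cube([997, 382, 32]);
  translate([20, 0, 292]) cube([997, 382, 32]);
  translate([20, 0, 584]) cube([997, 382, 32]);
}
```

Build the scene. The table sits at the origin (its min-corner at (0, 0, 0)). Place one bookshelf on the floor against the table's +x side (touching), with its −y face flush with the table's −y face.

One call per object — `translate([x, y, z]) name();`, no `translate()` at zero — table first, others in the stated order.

table();
translate([1016, 0, 0]) bookshelf();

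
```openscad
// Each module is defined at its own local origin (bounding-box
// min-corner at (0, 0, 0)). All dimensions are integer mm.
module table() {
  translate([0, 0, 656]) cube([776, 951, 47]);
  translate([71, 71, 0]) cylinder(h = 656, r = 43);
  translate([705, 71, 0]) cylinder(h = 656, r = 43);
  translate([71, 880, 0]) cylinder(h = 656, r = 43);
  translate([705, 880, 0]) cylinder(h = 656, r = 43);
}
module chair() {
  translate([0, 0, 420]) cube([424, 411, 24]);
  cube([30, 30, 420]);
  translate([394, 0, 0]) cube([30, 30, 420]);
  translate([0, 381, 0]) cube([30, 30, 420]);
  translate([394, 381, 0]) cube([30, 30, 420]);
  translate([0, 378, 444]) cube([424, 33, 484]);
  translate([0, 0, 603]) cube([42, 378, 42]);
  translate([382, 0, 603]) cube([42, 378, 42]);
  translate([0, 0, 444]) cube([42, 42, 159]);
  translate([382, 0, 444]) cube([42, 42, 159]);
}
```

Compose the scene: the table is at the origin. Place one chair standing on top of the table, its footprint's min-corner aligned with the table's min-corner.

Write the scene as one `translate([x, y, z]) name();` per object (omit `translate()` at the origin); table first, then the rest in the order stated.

table();
translate([0, 0, 703]) chair();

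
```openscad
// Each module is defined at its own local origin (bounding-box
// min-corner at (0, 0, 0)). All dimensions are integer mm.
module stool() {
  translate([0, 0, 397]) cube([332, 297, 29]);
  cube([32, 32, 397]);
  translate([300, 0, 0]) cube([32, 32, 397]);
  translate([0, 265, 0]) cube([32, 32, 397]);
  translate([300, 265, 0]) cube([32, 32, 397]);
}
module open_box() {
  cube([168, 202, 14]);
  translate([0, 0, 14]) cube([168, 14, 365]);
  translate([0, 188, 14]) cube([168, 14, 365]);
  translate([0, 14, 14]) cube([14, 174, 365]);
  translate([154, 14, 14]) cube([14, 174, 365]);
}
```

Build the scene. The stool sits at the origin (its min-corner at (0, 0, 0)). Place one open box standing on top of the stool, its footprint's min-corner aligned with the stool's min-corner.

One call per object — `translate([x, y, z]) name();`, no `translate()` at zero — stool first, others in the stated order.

stool();
translate([0, 0, 426]) open_box();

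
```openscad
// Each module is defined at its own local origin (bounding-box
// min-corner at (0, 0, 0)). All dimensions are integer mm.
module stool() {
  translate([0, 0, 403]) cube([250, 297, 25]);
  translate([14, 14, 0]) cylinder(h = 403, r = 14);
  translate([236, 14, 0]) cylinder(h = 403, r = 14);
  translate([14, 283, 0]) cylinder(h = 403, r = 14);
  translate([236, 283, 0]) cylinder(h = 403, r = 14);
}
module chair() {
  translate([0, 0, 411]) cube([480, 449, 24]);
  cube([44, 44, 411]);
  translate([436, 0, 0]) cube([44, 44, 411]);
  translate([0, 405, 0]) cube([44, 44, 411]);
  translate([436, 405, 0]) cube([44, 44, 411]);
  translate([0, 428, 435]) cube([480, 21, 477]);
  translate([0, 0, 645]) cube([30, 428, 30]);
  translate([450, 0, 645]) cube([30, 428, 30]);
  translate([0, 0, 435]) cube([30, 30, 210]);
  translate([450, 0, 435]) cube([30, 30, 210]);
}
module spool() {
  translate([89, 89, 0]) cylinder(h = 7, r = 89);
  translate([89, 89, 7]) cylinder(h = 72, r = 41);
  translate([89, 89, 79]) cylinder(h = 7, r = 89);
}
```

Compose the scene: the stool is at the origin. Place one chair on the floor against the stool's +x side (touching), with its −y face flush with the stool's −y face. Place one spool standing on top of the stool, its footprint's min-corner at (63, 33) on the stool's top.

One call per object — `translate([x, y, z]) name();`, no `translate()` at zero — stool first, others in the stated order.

stool();
translate([250, 0, 0]) chair();
translate([63, 33, 428]) spool();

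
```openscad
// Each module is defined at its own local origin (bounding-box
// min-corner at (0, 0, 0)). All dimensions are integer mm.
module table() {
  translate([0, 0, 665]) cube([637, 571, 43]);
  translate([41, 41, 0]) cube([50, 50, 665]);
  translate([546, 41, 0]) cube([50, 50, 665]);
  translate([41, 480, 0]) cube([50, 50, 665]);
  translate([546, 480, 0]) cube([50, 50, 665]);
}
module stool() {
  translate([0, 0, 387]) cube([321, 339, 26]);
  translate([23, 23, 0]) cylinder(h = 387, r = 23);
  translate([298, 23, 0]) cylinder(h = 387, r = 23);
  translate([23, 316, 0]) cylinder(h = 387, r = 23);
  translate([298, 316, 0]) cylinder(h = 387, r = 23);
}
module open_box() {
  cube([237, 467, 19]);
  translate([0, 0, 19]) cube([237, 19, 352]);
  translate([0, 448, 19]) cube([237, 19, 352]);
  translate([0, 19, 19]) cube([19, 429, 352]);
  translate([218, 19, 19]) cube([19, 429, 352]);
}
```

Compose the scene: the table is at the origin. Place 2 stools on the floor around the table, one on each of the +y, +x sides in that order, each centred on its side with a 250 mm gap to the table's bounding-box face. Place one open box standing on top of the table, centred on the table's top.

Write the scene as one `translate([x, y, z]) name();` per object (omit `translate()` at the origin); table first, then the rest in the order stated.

table();
translate([158, 821, 0]) stool();
translate([887, 116, 0]) stool();
translate([200, 52, 708]) open_box();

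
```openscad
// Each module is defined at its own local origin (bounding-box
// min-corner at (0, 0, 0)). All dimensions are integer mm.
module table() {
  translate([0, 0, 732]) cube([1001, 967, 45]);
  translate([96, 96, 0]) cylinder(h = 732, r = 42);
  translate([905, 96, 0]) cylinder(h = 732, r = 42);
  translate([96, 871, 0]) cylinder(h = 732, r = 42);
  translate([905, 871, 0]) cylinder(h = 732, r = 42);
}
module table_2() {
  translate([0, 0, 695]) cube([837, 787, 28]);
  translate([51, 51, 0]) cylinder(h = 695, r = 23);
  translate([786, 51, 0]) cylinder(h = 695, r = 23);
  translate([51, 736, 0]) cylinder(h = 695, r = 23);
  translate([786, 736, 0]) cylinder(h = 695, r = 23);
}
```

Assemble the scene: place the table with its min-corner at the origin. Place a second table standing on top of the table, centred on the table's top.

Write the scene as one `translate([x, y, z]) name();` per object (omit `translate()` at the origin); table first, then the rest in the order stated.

table();
translate([82, 90, 777]) table_2();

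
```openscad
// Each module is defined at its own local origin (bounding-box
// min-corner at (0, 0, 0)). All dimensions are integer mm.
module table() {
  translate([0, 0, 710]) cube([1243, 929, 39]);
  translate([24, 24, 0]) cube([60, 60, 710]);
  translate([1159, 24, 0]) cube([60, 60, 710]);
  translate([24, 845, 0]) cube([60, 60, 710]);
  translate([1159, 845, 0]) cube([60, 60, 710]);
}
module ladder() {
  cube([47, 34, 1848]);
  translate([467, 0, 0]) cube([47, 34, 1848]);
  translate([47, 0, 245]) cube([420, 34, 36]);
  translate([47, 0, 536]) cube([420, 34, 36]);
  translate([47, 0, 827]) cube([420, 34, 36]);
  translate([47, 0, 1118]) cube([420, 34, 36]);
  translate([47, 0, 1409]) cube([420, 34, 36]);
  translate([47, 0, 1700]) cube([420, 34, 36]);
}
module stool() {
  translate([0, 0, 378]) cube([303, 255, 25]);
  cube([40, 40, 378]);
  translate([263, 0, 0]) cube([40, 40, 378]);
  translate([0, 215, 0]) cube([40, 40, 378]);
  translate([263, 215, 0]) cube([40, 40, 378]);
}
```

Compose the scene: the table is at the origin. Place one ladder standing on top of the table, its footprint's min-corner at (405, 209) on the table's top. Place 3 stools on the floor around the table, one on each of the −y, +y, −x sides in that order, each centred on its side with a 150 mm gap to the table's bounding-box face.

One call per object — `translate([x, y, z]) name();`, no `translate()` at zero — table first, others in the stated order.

table();
translate([405, 209, 749]) ladder();
translate([470, -405, 0]) stool();
translate([470, 1079, 0]) stool();
translate([-453, 337, 0]) stool();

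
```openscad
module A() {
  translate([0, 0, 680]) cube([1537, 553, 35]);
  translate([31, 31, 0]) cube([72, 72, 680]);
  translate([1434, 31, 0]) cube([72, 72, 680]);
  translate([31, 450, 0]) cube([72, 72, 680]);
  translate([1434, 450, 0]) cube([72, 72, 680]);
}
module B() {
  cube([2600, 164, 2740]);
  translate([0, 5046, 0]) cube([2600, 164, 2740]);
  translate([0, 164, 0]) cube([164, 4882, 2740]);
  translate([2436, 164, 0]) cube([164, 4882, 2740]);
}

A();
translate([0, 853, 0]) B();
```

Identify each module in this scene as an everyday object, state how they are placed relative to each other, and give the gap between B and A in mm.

The house frame's nearest face is 300 mm from the table's +y face.

A is a table. B is a house frame. The house frame is on the floor beside the table on its +y side. The gap between the house frame and the table is 300 mm.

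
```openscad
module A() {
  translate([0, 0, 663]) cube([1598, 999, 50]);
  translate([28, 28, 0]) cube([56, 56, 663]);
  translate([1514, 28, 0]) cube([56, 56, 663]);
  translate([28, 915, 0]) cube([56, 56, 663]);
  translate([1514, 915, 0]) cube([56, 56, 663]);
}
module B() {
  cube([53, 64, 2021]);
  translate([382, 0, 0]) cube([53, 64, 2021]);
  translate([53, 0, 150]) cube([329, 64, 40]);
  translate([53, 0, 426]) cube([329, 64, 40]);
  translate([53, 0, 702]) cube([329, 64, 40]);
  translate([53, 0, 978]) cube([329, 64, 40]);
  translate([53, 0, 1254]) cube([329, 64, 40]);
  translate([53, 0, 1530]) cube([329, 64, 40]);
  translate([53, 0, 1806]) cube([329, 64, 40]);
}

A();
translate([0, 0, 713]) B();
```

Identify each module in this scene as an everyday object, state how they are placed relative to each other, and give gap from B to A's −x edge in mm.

The ladder's min-x is at 0; the table's min-x is 0; gap = 0 mm.

A is a table. B is a ladder. The ladder is on top of the table. The gap from the ladder to the table's −x edge is 0 mm.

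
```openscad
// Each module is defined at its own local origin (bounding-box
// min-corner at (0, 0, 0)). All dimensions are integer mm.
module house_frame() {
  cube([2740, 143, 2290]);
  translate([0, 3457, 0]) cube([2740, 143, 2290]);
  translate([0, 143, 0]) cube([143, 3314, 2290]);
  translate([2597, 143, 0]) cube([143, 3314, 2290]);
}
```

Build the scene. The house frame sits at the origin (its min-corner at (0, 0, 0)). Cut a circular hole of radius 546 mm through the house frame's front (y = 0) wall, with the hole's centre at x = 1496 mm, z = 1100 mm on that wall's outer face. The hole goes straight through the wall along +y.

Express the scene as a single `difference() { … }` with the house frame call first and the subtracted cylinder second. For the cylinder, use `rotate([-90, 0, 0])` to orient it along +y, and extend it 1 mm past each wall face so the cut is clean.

difference() {
  house_frame();
  translate([1496, -1, 1100]) rotate([-90, 0, 0]) cylinder(h = 145, r = 546);
}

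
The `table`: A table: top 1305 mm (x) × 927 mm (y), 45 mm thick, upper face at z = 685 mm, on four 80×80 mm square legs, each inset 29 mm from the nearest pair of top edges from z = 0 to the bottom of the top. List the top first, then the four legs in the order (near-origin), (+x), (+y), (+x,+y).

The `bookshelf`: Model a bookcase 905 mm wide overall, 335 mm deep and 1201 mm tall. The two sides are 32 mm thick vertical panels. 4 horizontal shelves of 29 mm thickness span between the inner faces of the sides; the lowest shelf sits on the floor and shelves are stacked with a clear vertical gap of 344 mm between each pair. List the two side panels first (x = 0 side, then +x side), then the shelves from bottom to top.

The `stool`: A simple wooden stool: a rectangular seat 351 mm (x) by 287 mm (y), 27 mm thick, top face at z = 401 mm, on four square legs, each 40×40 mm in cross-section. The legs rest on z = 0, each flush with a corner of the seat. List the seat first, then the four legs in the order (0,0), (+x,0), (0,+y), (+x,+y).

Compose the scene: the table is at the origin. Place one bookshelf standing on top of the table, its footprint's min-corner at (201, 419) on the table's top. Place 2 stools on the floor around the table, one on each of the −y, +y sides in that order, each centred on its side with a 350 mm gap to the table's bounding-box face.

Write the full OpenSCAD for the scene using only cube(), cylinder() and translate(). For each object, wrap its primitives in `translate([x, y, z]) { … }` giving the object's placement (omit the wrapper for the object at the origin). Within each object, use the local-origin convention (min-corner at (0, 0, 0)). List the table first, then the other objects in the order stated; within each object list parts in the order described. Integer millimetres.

translate([0, 0, 640]) cube([1305, 927, 45]);
translate([29, 29, 0]) cube([80, 80, 640]);
translate([1196, 29, 0]) cube([80, 80, 640]);
translate([29, 818, 0]) cube([80, 80, 640]);
translate([1196, 818, 0]) cube([80, 80, 640]);
translate([201, 419, 685]) {
  cube([32, 335, 1201]);
  translate([873, 0, 0]) cube([32, 335, 1201]);
  translate([32, 0, 0]) cube([841, 335, 29]);
  translate([32, 0, 373]) cube([841, 335, 29]);
  translate([32, 0, 746]) cube([841, 335, 29]);
  translate([32, 0, 1119]) cube([841, 335, 29]);
}
translate([477, -637, 0]) {
  translate([0, 0, 374]) cube([351, 287, 27]);
  cube([40, 40, 374]);
  translate([311, 0, 0]) cube([40, 40, 374]);
  translate([0, 247, 0]) cube([40, 40, 374]);
  translate([311, 247, 0]) cube([40, 40, 374]);
}
translate([477, 1277, 0]) {
  translate([0, 0, 374]) cube([351, 287, 27]);
  cube([40, 40, 374]);
  translate([311, 0, 0]) cube([40, 40, 374]);
  translate([0, 247, 0]) cube([40, 40, 374]);
  translate([311, 247, 0]) cube([40, 40, 374]);
}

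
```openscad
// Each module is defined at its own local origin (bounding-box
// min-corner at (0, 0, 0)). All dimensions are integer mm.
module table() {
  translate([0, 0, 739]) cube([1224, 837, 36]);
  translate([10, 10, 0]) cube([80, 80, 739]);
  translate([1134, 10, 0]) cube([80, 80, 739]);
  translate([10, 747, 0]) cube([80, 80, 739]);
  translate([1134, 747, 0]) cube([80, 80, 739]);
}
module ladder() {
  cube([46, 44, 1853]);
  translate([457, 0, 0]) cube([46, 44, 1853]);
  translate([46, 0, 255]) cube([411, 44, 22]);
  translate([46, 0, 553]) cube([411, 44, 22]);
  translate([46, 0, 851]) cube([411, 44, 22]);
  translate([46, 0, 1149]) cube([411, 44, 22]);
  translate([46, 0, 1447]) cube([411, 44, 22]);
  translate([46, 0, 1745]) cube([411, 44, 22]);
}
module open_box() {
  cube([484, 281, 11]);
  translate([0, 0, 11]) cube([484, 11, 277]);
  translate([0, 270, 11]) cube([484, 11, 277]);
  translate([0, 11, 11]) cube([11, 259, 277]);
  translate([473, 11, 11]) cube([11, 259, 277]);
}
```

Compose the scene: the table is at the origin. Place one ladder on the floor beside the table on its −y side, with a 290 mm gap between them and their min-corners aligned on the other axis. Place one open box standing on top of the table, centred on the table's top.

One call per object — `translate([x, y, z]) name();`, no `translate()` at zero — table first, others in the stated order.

table();
translate([0, -334, 0]) ladder();
translate([370, 278, 775]) open_box();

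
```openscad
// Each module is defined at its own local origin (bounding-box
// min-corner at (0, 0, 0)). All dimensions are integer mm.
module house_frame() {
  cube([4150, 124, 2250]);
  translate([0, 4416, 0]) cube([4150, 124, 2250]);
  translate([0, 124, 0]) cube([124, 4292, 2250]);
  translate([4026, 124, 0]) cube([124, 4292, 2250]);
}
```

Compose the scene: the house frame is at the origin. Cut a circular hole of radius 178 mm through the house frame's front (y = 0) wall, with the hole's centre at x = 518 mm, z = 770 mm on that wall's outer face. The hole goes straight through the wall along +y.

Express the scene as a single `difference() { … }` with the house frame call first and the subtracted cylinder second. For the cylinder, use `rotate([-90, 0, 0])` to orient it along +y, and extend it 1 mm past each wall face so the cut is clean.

difference() {
  house_frame();
  translate([518, -1, 770]) rotate([-90, 0, 0]) cylinder(h = 126, r = 178);
}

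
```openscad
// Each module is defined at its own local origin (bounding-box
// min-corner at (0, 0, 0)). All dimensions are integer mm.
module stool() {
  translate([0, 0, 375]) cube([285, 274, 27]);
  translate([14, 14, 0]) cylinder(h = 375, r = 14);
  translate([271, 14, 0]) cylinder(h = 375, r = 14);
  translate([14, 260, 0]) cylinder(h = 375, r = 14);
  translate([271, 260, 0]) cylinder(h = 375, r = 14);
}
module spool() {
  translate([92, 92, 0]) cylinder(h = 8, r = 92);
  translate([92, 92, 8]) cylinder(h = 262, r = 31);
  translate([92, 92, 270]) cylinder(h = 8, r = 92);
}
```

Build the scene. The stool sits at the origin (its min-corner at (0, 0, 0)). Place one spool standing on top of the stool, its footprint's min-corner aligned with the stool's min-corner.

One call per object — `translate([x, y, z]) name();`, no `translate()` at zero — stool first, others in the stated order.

stool();
translate([0, 0, 402]) spool();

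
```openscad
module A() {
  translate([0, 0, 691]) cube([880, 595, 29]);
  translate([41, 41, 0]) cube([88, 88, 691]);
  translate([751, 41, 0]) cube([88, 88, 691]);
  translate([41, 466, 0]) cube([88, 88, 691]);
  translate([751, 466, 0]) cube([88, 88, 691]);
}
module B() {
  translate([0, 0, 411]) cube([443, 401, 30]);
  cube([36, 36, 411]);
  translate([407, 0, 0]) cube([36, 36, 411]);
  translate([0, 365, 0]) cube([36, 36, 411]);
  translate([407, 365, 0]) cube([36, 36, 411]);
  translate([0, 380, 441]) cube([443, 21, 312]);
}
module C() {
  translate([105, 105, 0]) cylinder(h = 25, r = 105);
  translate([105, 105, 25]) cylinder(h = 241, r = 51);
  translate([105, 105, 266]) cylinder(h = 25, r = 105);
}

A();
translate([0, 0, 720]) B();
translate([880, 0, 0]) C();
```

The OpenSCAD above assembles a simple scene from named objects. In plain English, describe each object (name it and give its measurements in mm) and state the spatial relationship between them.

A is a rectangular dining table. The top is 880×595×29 mm with its upper surface at z = 720 mm. It stands on four 88×88 mm square legs, each inset 41 mm from the nearest pair of top edges, running from the floor to the underside of the top.

B is a chair: 443×401 mm seat, 30 mm thick, top at z = 441 mm, on four 36 mm square corner legs flush with the seat edges. A 21 mm thick backrest slab spans the full seat width, extending 312 mm above the seat top, its back face flush with the seat's +y edge.

C is a spool: two coaxial disc flanges of radius 105 mm and thickness 25 mm, joined by a core cylinder of radius 51 mm and height 241 mm. The lower flange rests on z = 0 and the three cylinders share a vertical axis.

The chair is on top of the table. The spool is against the table's +x side, with their −y faces flush.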